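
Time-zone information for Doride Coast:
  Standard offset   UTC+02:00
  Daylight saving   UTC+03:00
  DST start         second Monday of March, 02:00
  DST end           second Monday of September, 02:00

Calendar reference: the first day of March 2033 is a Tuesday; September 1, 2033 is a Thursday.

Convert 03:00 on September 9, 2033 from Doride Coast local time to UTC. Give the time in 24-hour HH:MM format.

00:00

1 March 2033 is a Tuesday, so the first Monday is March 7 and the second is March 14.
1 September 2033 is a Thursday, so the first Monday is September 5 and the second is September 12.
Daylight saving runs 14 March – 12 September; September 9, 2033 is inside that window, so Doride Coast is at UTC+03:00.
03:00 local − 3h = 00:00 UTC.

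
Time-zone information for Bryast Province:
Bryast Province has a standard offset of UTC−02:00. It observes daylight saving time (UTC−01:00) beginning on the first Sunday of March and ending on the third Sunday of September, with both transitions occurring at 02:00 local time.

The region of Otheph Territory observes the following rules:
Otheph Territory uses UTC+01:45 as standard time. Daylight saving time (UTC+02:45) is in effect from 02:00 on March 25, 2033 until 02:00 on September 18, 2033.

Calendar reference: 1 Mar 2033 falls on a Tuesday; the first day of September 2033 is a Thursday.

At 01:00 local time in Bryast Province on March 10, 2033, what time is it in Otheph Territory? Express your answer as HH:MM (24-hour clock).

03:45

1 March 2033 is a Tuesday, so the first Sunday is March 6.
1 September 2033 is a Thursday, so the first Sunday is September 4 and the third is September 18.
Daylight saving runs 6 March – 18 September; March 10, 2033 is inside that window, so Bryast Province is at UTC−01:00.
01:00 Bryast Province + 1h = 02:00 UTC.
At the standard offset (UTC+01:45), 02:00 UTC + 1h45m = 03:45 Otheph Territory standard time.
The standard-time date in Otheph Territory, March 10, 2033, is outside the daylight-saving period (25 March – 18 September), so Otheph Territory is on standard time, UTC+01:45.
02:00 UTC + 1h45m = 03:45 Otheph Territory.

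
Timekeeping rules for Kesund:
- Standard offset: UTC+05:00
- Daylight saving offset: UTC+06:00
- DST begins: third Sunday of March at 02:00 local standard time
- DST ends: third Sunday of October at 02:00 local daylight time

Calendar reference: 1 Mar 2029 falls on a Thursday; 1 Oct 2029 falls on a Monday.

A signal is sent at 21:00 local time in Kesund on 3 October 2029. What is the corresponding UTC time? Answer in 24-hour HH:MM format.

1 March 2029 is a Thursday, so the first Sunday is March 4 and the third is March 18.
1 October 2029 is a Monday, so the first Sunday is October 7 and the third is October 21.
3 October 2029 lies within the daylight-saving period (18 March – 21 October), so Kesund is on daylight time, UTC+06:00.
21:00 local − 6h = 15:00 UTC.

15:00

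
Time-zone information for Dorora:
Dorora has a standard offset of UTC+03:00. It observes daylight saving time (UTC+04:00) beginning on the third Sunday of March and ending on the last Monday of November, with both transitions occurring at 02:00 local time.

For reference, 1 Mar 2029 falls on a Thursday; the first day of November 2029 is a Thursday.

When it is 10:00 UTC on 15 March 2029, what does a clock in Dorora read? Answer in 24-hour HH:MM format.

1 March 2029 is a Thursday, so the first Sunday is March 4 and the third is March 18.
1 November 2029 is a Thursday, so Mondays fall on 5, 12, 19, 26; the last is November 26.
At the standard offset (UTC+03:00), 10:00 UTC + 3h = 13:00 Dorora standard time.
Daylight saving runs 18 March – 26 November; the standard-time date in Dorora, 15 March 2029, is outside that window, so Dorora is on standard time at UTC+03:00.
10:00 UTC + 3h = 13:00 local.

13:00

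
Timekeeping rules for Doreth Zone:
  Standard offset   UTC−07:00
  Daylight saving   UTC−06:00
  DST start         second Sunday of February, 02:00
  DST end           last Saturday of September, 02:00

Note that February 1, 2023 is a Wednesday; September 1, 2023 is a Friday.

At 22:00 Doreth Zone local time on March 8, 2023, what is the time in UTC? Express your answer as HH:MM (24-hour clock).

1 February 2023 is a Wednesday, so the first Sunday is February 5 and the second is February 12.
1 September 2023 is a Friday, so Saturdays fall on 2, 9, 16, 23, 30; the last is September 30.
Daylight saving runs 12 February – 30 September; March 8, 2023 is inside that window, so Doreth Zone is at UTC−06:00.
22:00 local + 6h = 04:00 UTC (rolling into the next day, 9 March 2023).

04:00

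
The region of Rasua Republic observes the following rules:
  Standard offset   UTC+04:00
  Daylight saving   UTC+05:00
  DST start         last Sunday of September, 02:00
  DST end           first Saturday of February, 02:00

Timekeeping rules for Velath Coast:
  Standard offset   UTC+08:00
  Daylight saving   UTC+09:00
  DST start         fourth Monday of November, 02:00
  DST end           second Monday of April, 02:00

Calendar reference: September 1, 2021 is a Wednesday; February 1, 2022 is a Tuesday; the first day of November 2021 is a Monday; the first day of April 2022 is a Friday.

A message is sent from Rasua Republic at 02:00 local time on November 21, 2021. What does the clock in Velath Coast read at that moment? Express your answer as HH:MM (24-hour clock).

05:00

1 September 2021 is a Wednesday, so Sundays fall on 5, 12, 19, 26; the last is September 26.
1 February 2022 is a Tuesday, so the first Saturday is February 5.
November 21, 2021 lies within the daylight-saving period (26 September 2021 – 5 February 2022), so Rasua Republic is on daylight time, UTC+05:00.
02:00 Rasua Republic − 5h = 21:00 UTC (rolling into the previous day, 20 November 2021).
1 November 2021 is a Monday, so the first Monday is November 1 and the fourth is November 22.
1 April 2022 is a Friday, so the first Monday is April 4 and the second is April 11.
At the standard offset (UTC+08:00), 21:00 UTC + 8h = 05:00 Velath Coast standard time (rolling into the next day, 21 November 2021).
The standard-time date in Velath Coast, November 21, 2021, is outside the daylight-saving period (22 November 2021 – 11 April 2022), so Velath Coast is on standard time, UTC+08:00.
21:00 UTC + 8h = 05:00 Velath Coast (rolling into the next day, 21 November 2021).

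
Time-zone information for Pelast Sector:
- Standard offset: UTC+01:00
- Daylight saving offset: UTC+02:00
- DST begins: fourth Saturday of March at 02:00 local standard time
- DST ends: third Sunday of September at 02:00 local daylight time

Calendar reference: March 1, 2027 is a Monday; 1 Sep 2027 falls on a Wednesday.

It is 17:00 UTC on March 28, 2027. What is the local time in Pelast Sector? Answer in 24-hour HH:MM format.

1 March 2027 is a Monday, so the first Saturday is March 6 and the fourth is March 27.
1 September 2027 is a Wednesday, so the first Sunday is September 5 and the third is September 19.
At the standard offset (UTC+01:00), 17:00 UTC + 1h = 18:00 Pelast Sector standard time.
The standard-time date in Pelast Sector, March 28, 2027, falls between 27 March and 19 September, so daylight saving is in effect and Pelast Sector is at UTC+02:00.
17:00 UTC + 2h = 19:00 local.

19:00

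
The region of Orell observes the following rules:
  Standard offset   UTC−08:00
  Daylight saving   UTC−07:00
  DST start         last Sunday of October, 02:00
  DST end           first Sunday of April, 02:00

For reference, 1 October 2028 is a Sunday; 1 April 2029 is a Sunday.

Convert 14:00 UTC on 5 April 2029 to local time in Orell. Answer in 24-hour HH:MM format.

1 October 2028 is a Sunday, so Sundays fall on 1, 8, 15, 22, 29; the last is October 29.
1 April 2029 is a Sunday, so the first Sunday is April 1.
At the standard offset (UTC−08:00), 14:00 UTC − 8h = 06:00 Orell standard time.
The standard-time date in Orell, 5 April 2029, does not fall between 29 October 2028 and 1 April 2029, so daylight saving is not in effect and Orell is at UTC−08:00.
14:00 UTC − 8h = 06:00 local.

06:00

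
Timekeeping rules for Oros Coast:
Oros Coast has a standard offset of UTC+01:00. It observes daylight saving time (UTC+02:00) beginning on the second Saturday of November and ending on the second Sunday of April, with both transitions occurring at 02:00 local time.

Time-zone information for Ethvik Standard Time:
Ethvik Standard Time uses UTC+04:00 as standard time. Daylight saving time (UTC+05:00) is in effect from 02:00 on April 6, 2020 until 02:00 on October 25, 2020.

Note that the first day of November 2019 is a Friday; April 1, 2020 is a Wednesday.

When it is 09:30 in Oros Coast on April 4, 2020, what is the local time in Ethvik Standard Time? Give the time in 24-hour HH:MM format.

1 November 2019 is a Friday, so the first Saturday is November 2 and the second is November 9.
1 April 2020 is a Wednesday, so the first Sunday is April 5 and the second is April 12.
Daylight saving runs 9 November 2019 – 12 April 2020; April 4, 2020 is inside that window, so Oros Coast is at UTC+02:00.
09:30 Oros Coast − 2h = 07:30 UTC.
At the standard offset (UTC+04:00), 07:30 UTC + 4h = 11:30 Ethvik Standard Time standard time.
Daylight saving runs 6 April – 25 October; the standard-time date in Ethvik Standard Time, April 4, 2020, is outside that window, so Ethvik Standard Time is on standard time at UTC+04:00.
07:30 UTC + 4h = 11:30 Ethvik Standard Time.

11:30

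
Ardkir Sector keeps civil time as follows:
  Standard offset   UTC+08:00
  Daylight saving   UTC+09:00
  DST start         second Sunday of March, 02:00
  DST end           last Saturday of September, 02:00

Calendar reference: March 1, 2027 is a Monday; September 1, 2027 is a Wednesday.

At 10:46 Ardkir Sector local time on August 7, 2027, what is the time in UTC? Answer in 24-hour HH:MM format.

1 March 2027 is a Monday, so the first Sunday is March 7 and the second is March 14.
1 September 2027 is a Wednesday, so Saturdays fall on 4, 11, 18, 25; the last is September 25.
Daylight saving runs 14 March – 25 September; August 7, 2027 is inside that window, so Ardkir Sector is at UTC+09:00.
10:46 local − 9h = 01:46 UTC.

01:46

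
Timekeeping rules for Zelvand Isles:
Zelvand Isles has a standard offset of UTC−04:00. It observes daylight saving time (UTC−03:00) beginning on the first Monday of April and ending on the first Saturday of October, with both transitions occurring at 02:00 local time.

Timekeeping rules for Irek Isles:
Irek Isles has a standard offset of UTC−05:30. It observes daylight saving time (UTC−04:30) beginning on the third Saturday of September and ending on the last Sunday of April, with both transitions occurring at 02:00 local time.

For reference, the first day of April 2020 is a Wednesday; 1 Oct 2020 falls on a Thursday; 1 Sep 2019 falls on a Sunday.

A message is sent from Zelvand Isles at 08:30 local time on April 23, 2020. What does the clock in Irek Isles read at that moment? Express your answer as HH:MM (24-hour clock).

07:00

1 April 2020 is a Wednesday, so the first Monday is April 6.
1 October 2020 is a Thursday, so the first Saturday is October 3.
April 23, 2020 lies within the daylight-saving period (6 April – 3 October), so Zelvand Isles is on daylight time, UTC−03:00.
08:30 Zelvand Isles + 3h = 11:30 UTC.
1 September 2019 is a Sunday, so the first Saturday is September 7 and the third is September 21.
1 April 2020 is a Wednesday, so Sundays fall on 5, 12, 19, 26; the last is April 26.
At the standard offset (UTC−05:30), 11:30 UTC − 5h30m = 06:00 Irek Isles standard time.
The standard-time date in Irek Isles, April 23, 2020, falls between 21 September 2019 and 26 April 2020, so daylight saving is in effect and Irek Isles is at UTC−04:30.
11:30 UTC − 4h30m = 07:00 Irek Isles.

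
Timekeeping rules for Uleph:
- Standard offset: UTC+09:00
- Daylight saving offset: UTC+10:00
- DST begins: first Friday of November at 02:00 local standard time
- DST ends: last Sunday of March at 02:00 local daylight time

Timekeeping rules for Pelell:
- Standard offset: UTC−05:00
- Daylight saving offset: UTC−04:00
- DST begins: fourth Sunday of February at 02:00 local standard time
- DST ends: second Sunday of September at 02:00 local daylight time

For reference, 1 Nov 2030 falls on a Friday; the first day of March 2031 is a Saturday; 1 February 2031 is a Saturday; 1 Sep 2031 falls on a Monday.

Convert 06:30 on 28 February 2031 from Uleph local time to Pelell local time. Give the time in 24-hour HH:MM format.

16:30

1 November 2030 is a Friday, so the first Friday is November 1.
1 March 2031 is a Saturday, so Sundays fall on 2, 9, 16, 23, 30; the last is March 30.
28 February 2031 falls between 1 November 2030 and 30 March 2031, so daylight saving is in effect and Uleph is at UTC+10:00.
06:30 Uleph − 10h = 20:30 UTC (rolling into the previous day, 27 February 2031).
1 February 2031 is a Saturday, so the first Sunday is February 2 and the fourth is February 23.
1 September 2031 is a Monday, so the first Sunday is September 7 and the second is September 14.
At the standard offset (UTC−05:00), 20:30 UTC − 5h = 15:30 Pelell standard time.
The standard-time date in Pelell, 27 February 2031, falls between 23 February and 14 September, so daylight saving is in effect and Pelell is at UTC−04:00.
20:30 UTC − 4h = 16:30 Pelell.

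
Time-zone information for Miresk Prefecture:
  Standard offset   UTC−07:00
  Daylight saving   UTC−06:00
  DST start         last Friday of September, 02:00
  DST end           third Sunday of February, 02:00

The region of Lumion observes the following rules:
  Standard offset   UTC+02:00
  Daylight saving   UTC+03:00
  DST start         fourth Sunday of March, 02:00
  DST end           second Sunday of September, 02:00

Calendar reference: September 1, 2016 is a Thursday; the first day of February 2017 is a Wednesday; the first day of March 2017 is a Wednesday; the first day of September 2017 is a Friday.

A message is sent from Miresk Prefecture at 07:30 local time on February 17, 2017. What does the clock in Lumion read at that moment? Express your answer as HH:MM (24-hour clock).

1 September 2016 is a Thursday, so Fridays fall on 2, 9, 16, 23, 30; the last is September 30.
1 February 2017 is a Wednesday, so the first Sunday is February 5 and the third is February 19.
February 17, 2017 lies within the daylight-saving period (30 September 2016 – 19 February 2017), so Miresk Prefecture is on daylight time, UTC−06:00.
07:30 Miresk Prefecture + 6h = 13:30 UTC.
1 March 2017 is a Wednesday, so the first Sunday is March 5 and the fourth is March 26.
1 September 2017 is a Friday, so the first Sunday is September 3 and the second is September 10.
At the standard offset (UTC+02:00), 13:30 UTC + 2h = 15:30 Lumion standard time.
The standard-time date in Lumion, February 17, 2017, does not fall between 26 March and 10 September, so daylight saving is not in effect and Lumion is at UTC+02:00.
13:30 UTC + 2h = 15:30 Lumion.

15:30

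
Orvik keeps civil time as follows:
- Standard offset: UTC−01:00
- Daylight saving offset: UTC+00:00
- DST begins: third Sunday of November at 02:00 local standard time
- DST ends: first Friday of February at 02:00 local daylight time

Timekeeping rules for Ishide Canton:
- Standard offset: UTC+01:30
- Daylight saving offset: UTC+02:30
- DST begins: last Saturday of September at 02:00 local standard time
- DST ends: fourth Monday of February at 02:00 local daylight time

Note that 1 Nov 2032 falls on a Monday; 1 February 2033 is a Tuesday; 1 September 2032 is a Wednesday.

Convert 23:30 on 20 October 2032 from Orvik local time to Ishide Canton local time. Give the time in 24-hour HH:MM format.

03:00

1 November 2032 is a Monday, so the first Sunday is November 7 and the third is November 21.
1 February 2033 is a Tuesday, so the first Friday is February 4.
20 October 2032 does not fall between 21 November 2032 and 4 February 2033, so daylight saving is not in effect and Orvik is at UTC−01:00.
23:30 Orvik + 1h = 00:30 UTC (rolling into the next day, 21 October 2032).
1 September 2032 is a Wednesday, so Saturdays fall on 4, 11, 18, 25; the last is September 25.
1 February 2033 is a Tuesday, so the first Monday is February 7 and the fourth is February 28.
At the standard offset (UTC+01:30), 00:30 UTC + 1h30m = 02:00 Ishide Canton standard time.
Daylight saving runs 25 September 2032 – 28 February 2033; the standard-time date in Ishide Canton, 21 October 2032, is inside that window, so Ishide Canton is at UTC+02:30.
00:30 UTC + 2h30m = 03:00 Ishide Canton.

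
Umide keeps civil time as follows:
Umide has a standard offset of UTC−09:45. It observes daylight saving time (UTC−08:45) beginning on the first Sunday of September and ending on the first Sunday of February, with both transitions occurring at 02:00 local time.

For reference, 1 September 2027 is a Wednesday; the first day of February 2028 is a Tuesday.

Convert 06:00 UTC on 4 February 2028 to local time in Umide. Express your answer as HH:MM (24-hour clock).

21:15

1 September 2027 is a Wednesday, so the first Sunday is September 5.
1 February 2028 is a Tuesday, so the first Sunday is February 6.
At the standard offset (UTC−09:45), 06:00 UTC − 9h45m = 20:15 Umide standard time (rolling into the previous day, 3 February 2028).
The standard-time date in Umide, 3 February 2028, lies within the daylight-saving period (5 September 2027 – 6 February 2028), so Umide is on daylight time, UTC−08:45.
06:00 UTC − 8h45m = 21:15 local (rolling into the previous day, 3 February 2028).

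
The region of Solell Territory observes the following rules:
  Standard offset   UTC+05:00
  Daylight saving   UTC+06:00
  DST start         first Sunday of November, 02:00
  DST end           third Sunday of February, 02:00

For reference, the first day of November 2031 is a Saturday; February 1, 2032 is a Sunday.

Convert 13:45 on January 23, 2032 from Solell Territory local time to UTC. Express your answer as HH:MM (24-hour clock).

1 November 2031 is a Saturday, so the first Sunday is November 2.
1 February 2032 is a Sunday, so the first Sunday is February 1 and the third is February 15.
Daylight saving runs 2 November 2031 – 15 February 2032; January 23, 2032 is inside that window, so Solell Territory is at UTC+06:00.
13:45 local − 6h = 07:45 UTC.

07:45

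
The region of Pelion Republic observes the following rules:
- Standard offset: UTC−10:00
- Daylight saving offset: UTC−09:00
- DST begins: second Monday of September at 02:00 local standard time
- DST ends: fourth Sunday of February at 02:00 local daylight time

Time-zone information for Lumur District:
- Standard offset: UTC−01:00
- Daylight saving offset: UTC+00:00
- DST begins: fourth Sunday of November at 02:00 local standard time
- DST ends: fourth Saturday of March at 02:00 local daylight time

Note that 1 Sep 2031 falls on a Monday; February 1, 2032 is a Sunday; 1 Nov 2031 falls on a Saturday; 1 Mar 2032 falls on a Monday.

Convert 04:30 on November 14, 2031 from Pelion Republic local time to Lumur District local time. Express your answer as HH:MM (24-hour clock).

12:30

1 September 2031 is a Monday, so the first Monday is September 1 and the second is September 8.
1 February 2032 is a Sunday, so the first Sunday is February 1 and the fourth is February 22.
November 14, 2031 lies within the daylight-saving period (8 September 2031 – 22 February 2032), so Pelion Republic is on daylight time, UTC−09:00.
04:30 Pelion Republic + 9h = 13:30 UTC.
1 November 2031 is a Saturday, so the first Sunday is November 2 and the fourth is November 23.
1 March 2032 is a Monday, so the first Saturday is March 6 and the fourth is March 27.
At the standard offset (UTC−01:00), 13:30 UTC − 1h = 12:30 Lumur District standard time.
Daylight saving runs 23 November 2031 – 27 March 2032; the standard-time date in Lumur District, November 14, 2031, is outside that window, so Lumur District is on standard time at UTC−01:00.
13:30 UTC − 1h = 12:30 Lumur District.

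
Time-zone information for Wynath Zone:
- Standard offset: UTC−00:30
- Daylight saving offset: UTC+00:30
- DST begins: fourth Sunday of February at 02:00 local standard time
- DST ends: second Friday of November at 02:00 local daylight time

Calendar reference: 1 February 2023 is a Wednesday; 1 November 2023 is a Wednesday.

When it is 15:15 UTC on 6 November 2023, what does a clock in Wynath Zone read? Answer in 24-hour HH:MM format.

15:45

1 February 2023 is a Wednesday, so the first Sunday is February 5 and the fourth is February 26.
1 November 2023 is a Wednesday, so the first Friday is November 3 and the second is November 10.
At the standard offset (UTC−00:30), 15:15 UTC − 0h30m = 14:45 Wynath Zone standard time.
Daylight saving runs 26 February – 10 November; the standard-time date in Wynath Zone, 6 November 2023, is inside that window, so Wynath Zone is at UTC+00:30.
15:15 UTC + 0h30m = 15:45 local.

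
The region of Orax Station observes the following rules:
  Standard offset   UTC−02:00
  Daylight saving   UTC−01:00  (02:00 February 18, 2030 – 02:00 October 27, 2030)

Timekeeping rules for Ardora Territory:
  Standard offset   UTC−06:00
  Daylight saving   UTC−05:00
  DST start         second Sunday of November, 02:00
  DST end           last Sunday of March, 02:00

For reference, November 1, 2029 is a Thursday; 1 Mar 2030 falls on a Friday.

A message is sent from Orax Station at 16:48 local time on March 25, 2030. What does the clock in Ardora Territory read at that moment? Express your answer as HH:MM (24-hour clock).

12:48

Daylight saving runs 18 February – 27 October; March 25, 2030 is inside that window, so Orax Station is at UTC−01:00.
16:48 Orax Station + 1h = 17:48 UTC.
1 November 2029 is a Thursday, so the first Sunday is November 4 and the second is November 11.
1 March 2030 is a Friday, so Sundays fall on 3, 10, 17, 24, 31; the last is March 31.
At the standard offset (UTC−06:00), 17:48 UTC − 6h = 11:48 Ardora Territory standard time.
The standard-time date in Ardora Territory, March 25, 2030, lies within the daylight-saving period (11 November 2029 – 31 March 2030), so Ardora Territory is on daylight time, UTC−05:00.
17:48 UTC − 5h = 12:48 Ardora Territory.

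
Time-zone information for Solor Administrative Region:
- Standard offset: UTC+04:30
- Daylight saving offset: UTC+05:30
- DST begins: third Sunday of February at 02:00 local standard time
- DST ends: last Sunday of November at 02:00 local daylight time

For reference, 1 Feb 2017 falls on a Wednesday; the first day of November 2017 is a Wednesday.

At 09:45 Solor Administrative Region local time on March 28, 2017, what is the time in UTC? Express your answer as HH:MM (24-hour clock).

04:15

1 February 2017 is a Wednesday, so the first Sunday is February 5 and the third is February 19.
1 November 2017 is a Wednesday, so Sundays fall on 5, 12, 19, 26; the last is November 26.
March 28, 2017 lies within the daylight-saving period (19 February – 26 November), so Solor Administrative Region is on daylight time, UTC+05:30.
09:45 local − 5h30m = 04:15 UTC.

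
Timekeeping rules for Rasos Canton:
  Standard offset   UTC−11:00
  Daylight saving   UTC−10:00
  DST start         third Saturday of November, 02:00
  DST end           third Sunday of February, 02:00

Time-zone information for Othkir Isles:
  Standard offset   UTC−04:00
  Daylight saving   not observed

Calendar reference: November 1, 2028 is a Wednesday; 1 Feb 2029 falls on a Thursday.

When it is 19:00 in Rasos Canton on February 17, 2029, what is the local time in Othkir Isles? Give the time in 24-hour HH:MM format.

1 November 2028 is a Wednesday, so the first Saturday is November 4 and the third is November 18.
1 February 2029 is a Thursday, so the first Sunday is February 4 and the third is February 18.
February 17, 2029 lies within the daylight-saving period (18 November 2028 – 18 February 2029), so Rasos Canton is on daylight time, UTC−10:00.
19:00 Rasos Canton + 10h = 05:00 UTC (rolling into the next day, 18 February 2029).
Othkir Isles stays on UTC−04:00 all year.
05:00 UTC − 4h = 01:00 Othkir Isles.

01:00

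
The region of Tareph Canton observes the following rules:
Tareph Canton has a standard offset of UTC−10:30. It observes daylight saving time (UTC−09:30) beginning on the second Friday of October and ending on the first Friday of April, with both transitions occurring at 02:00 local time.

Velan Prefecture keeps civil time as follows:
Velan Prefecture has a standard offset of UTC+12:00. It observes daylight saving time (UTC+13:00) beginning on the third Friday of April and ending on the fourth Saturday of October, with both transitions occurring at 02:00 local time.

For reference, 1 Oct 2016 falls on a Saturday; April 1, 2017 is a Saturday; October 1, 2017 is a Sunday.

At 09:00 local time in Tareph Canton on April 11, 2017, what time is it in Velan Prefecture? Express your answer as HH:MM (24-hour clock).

1 October 2016 is a Saturday, so the first Friday is October 7 and the second is October 14.
1 April 2017 is a Saturday, so the first Friday is April 7.
Daylight saving runs 14 October 2016 – 7 April 2017; April 11, 2017 is outside that window, so Tareph Canton is on standard time at UTC−10:30.
09:00 Tareph Canton + 10h30m = 19:30 UTC.
1 April 2017 is a Saturday, so the first Friday is April 7 and the third is April 21.
1 October 2017 is a Sunday, so the first Saturday is October 7 and the fourth is October 28.
At the standard offset (UTC+12:00), 19:30 UTC + 12h = 07:30 Velan Prefecture standard time (rolling into the next day, 12 April 2017).
Daylight saving runs 21 April – 28 October; the standard-time date in Velan Prefecture, April 12, 2017, is outside that window, so Velan Prefecture is on standard time at UTC+12:00.
19:30 UTC + 12h = 07:30 Velan Prefecture (rolling into the next day, 12 April 2017).

07:30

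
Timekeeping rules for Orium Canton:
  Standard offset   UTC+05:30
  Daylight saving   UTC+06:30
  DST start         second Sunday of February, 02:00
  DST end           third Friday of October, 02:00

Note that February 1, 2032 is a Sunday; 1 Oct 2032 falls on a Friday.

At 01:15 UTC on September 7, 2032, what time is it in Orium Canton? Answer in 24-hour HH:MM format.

07:45

1 February 2032 is a Sunday, so the first Sunday is February 1 and the second is February 8.
1 October 2032 is a Friday, so the first Friday is October 1 and the third is October 15.
At the standard offset (UTC+05:30), 01:15 UTC + 5h30m = 06:45 Orium Canton standard time.
Daylight saving runs 8 February – 15 October; the standard-time date in Orium Canton, September 7, 2032, is inside that window, so Orium Canton is at UTC+06:30.
01:15 UTC + 6h30m = 07:45 local.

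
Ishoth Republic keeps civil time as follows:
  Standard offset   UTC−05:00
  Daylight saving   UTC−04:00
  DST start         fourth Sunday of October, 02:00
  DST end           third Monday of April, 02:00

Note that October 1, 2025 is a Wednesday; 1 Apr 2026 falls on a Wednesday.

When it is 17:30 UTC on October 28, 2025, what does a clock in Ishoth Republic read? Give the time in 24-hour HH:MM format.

13:30

1 October 2025 is a Wednesday, so the first Sunday is October 5 and the fourth is October 26.
1 April 2026 is a Wednesday, so the first Monday is April 6 and the third is April 20.
At the standard offset (UTC−05:00), 17:30 UTC − 5h = 12:30 Ishoth Republic standard time.
The standard-time date in Ishoth Republic, October 28, 2025, falls between 26 October 2025 and 20 April 2026, so daylight saving is in effect and Ishoth Republic is at UTC−04:00.
17:30 UTC − 4h = 13:30 local.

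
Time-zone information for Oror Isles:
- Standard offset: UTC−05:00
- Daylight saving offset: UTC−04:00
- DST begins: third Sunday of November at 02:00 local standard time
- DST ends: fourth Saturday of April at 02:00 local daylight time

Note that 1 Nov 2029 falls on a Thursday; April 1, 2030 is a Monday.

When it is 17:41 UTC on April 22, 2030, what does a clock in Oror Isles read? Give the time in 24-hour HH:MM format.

1 November 2029 is a Thursday, so the first Sunday is November 4 and the third is November 18.
1 April 2030 is a Monday, so the first Saturday is April 6 and the fourth is April 27.
At the standard offset (UTC−05:00), 17:41 UTC − 5h = 12:41 Oror Isles standard time.
Daylight saving runs 18 November 2029 – 27 April 2030; the standard-time date in Oror Isles, April 22, 2030, is inside that window, so Oror Isles is at UTC−04:00.
17:41 UTC − 4h = 13:41 local.

13:41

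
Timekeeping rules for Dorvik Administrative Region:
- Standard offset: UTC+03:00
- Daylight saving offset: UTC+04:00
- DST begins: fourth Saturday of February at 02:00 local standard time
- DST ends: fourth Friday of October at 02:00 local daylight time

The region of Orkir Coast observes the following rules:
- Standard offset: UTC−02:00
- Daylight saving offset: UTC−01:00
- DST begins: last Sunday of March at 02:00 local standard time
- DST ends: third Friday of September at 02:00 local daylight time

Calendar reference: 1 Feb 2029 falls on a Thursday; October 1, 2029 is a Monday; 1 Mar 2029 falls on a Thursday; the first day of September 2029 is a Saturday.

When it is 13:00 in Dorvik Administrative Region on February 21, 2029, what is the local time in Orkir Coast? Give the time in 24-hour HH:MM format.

1 February 2029 is a Thursday, so the first Saturday is February 3 and the fourth is February 24.
1 October 2029 is a Monday, so the first Friday is October 5 and the fourth is October 26.
Daylight saving runs 24 February – 26 October; February 21, 2029 is outside that window, so Dorvik Administrative Region is on standard time at UTC+03:00.
13:00 Dorvik Administrative Region − 3h = 10:00 UTC.
1 March 2029 is a Thursday, so Sundays fall on 4, 11, 18, 25; the last is March 25.
1 September 2029 is a Saturday, so the first Friday is September 7 and the third is September 21.
At the standard offset (UTC−02:00), 10:00 UTC − 2h = 08:00 Orkir Coast standard time.
The standard-time date in Orkir Coast, February 21, 2029, does not fall between 25 March and 21 September, so daylight saving is not in effect and Orkir Coast is at UTC−02:00.
10:00 UTC − 2h = 08:00 Orkir Coast.

08:00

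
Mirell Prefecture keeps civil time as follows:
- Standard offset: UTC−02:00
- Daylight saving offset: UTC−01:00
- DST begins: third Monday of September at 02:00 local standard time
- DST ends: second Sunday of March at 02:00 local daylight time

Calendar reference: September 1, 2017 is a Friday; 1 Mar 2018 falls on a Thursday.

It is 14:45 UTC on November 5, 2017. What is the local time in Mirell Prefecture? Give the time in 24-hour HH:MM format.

1 September 2017 is a Friday, so the first Monday is September 4 and the third is September 18.
1 March 2018 is a Thursday, so the first Sunday is March 4 and the second is March 11.
At the standard offset (UTC−02:00), 14:45 UTC − 2h = 12:45 Mirell Prefecture standard time.
The standard-time date in Mirell Prefecture, November 5, 2017, lies within the daylight-saving period (18 September 2017 – 11 March 2018), so Mirell Prefecture is on daylight time, UTC−01:00.
14:45 UTC − 1h = 13:45 local.

13:45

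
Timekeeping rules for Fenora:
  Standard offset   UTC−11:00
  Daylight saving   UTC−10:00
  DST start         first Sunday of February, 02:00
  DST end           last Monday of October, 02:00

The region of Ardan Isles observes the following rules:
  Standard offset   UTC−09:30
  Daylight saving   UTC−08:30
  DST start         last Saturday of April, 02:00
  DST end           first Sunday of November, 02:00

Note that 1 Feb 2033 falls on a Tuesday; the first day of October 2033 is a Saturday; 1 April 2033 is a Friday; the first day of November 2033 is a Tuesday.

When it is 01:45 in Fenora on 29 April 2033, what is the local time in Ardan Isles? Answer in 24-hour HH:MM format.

1 February 2033 is a Tuesday, so the first Sunday is February 6.
1 October 2033 is a Saturday, so Mondays fall on 3, 10, 17, 24, 31; the last is October 31.
29 April 2033 falls between 6 February and 31 October, so daylight saving is in effect and Fenora is at UTC−10:00.
01:45 Fenora + 10h = 11:45 UTC.
1 April 2033 is a Friday, so Saturdays fall on 2, 9, 16, 23, 30; the last is April 30.
1 November 2033 is a Tuesday, so the first Sunday is November 6.
At the standard offset (UTC−09:30), 11:45 UTC − 9h30m = 02:15 Ardan Isles standard time.
Daylight saving runs 30 April – 6 November; the standard-time date in Ardan Isles, 29 April 2033, is outside that window, so Ardan Isles is on standard time at UTC−09:30.
11:45 UTC − 9h30m = 02:15 Ardan Isles.

02:15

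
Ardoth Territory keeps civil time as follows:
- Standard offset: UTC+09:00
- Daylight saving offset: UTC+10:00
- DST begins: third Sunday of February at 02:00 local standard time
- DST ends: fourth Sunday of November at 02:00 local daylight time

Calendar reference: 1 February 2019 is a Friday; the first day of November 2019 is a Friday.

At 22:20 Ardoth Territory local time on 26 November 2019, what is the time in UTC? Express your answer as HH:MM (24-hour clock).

13:20

1 February 2019 is a Friday, so the first Sunday is February 3 and the third is February 17.
1 November 2019 is a Friday, so the first Sunday is November 3 and the fourth is November 24.
26 November 2019 does not fall between 17 February and 24 November, so daylight saving is not in effect and Ardoth Territory is at UTC+09:00.
22:20 local − 9h = 13:20 UTC.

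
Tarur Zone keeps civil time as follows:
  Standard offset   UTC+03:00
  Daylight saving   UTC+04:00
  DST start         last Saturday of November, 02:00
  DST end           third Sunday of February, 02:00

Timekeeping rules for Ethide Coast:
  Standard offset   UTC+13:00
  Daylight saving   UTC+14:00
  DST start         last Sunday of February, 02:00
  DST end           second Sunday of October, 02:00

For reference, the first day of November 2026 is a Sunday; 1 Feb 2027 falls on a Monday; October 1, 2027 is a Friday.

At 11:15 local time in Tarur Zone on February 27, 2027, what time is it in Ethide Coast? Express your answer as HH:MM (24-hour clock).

1 November 2026 is a Sunday, so Saturdays fall on 7, 14, 21, 28; the last is November 28.
1 February 2027 is a Monday, so the first Sunday is February 7 and the third is February 21.
February 27, 2027 is outside the daylight-saving period (28 November 2026 – 21 February 2027), so Tarur Zone is on standard time, UTC+03:00.
11:15 Tarur Zone − 3h = 08:15 UTC.
1 February 2027 is a Monday, so Sundays fall on 7, 14, 21, 28; the last is February 28.
1 October 2027 is a Friday, so the first Sunday is October 3 and the second is October 10.
At the standard offset (UTC+13:00), 08:15 UTC + 13h = 21:15 Ethide Coast standard time.
The standard-time date in Ethide Coast, February 27, 2027, does not fall between 28 February and 10 October, so daylight saving is not in effect and Ethide Coast is at UTC+13:00.
08:15 UTC + 13h = 21:15 Ethide Coast.

21:15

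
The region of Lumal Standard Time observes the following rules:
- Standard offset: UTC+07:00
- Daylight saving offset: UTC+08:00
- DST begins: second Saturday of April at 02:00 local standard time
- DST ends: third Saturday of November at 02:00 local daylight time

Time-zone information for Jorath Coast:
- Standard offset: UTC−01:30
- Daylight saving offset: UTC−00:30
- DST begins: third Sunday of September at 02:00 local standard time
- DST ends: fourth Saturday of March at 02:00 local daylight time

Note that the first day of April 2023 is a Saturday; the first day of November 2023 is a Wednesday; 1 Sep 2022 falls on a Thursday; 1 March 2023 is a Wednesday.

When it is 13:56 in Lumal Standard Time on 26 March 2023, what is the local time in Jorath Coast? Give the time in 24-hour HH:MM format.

1 April 2023 is a Saturday, so the first Saturday is April 1 and the second is April 8.
1 November 2023 is a Wednesday, so the first Saturday is November 4 and the third is November 18.
26 March 2023 does not fall between 8 April and 18 November, so daylight saving is not in effect and Lumal Standard Time is at UTC+07:00.
13:56 Lumal Standard Time − 7h = 06:56 UTC.
1 September 2022 is a Thursday, so the first Sunday is September 4 and the third is September 18.
1 March 2023 is a Wednesday, so the first Saturday is March 4 and the fourth is March 25.
At the standard offset (UTC−01:30), 06:56 UTC − 1h30m = 05:26 Jorath Coast standard time.
Daylight saving runs 18 September 2022 – 25 March 2023; the standard-time date in Jorath Coast, 26 March 2023, is outside that window, so Jorath Coast is on standard time at UTC−01:30.
06:56 UTC − 1h30m = 05:26 Jorath Coast.

05:26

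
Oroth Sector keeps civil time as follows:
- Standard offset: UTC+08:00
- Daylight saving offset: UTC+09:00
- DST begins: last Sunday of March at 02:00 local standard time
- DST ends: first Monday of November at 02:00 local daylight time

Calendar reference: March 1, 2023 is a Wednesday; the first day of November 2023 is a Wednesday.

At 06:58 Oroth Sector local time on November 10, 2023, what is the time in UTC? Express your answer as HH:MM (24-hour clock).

22:58

1 March 2023 is a Wednesday, so Sundays fall on 5, 12, 19, 26; the last is March 26.
1 November 2023 is a Wednesday, so the first Monday is November 6.
November 10, 2023 does not fall between 26 March and 6 November, so daylight saving is not in effect and Oroth Sector is at UTC+08:00.
06:58 local − 8h = 22:58 UTC (rolling into the previous day, 9 November 2023).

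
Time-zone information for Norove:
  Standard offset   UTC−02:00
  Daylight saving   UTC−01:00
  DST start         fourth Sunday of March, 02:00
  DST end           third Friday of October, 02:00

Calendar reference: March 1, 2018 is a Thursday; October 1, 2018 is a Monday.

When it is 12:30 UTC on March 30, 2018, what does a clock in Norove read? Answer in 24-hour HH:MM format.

1 March 2018 is a Thursday, so the first Sunday is March 4 and the fourth is March 25.
1 October 2018 is a Monday, so the first Friday is October 5 and the third is October 19.
At the standard offset (UTC−02:00), 12:30 UTC − 2h = 10:30 Norove standard time.
The standard-time date in Norove, March 30, 2018, falls between 25 March and 19 October, so daylight saving is in effect and Norove is at UTC−01:00.
12:30 UTC − 1h = 11:30 local.

11:30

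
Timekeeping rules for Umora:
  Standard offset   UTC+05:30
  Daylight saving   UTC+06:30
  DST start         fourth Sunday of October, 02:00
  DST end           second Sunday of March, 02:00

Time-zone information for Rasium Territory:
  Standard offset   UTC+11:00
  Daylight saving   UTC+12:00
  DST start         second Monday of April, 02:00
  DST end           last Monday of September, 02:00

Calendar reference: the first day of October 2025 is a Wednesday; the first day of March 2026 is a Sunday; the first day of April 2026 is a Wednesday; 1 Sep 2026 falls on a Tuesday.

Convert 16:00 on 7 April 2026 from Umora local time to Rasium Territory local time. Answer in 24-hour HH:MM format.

1 October 2025 is a Wednesday, so the first Sunday is October 5 and the fourth is October 26.
1 March 2026 is a Sunday, so the first Sunday is March 1 and the second is March 8.
7 April 2026 is outside the daylight-saving period (26 October 2025 – 8 March 2026), so Umora is on standard time, UTC+05:30.
16:00 Umora − 5h30m = 10:30 UTC.
1 April 2026 is a Wednesday, so the first Monday is April 6 and the second is April 13.
1 September 2026 is a Tuesday, so Mondays fall on 7, 14, 21, 28; the last is September 28.
At the standard offset (UTC+11:00), 10:30 UTC + 11h = 21:30 Rasium Territory standard time.
The standard-time date in Rasium Territory, 7 April 2026, is outside the daylight-saving period (13 April – 28 September), so Rasium Territory is on standard time, UTC+11:00.
10:30 UTC + 11h = 21:30 Rasium Territory.

21:30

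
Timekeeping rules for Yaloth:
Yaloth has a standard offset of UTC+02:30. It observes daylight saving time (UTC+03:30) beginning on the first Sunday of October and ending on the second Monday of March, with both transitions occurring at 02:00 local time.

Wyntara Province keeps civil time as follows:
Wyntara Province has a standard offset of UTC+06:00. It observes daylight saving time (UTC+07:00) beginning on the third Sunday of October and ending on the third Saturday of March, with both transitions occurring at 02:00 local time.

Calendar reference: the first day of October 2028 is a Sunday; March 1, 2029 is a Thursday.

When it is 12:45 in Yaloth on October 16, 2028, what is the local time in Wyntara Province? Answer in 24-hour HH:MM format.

1 October 2028 is a Sunday, so the first Sunday is October 1.
1 March 2029 is a Thursday, so the first Monday is March 5 and the second is March 12.
October 16, 2028 lies within the daylight-saving period (1 October 2028 – 12 March 2029), so Yaloth is on daylight time, UTC+03:30.
12:45 Yaloth − 3h30m = 09:15 UTC.
1 October 2028 is a Sunday, so the first Sunday is October 1 and the third is October 15.
1 March 2029 is a Thursday, so the first Saturday is March 3 and the third is March 17.
At the standard offset (UTC+06:00), 09:15 UTC + 6h = 15:15 Wyntara Province standard time.
The standard-time date in Wyntara Province, October 16, 2028, lies within the daylight-saving period (15 October 2028 – 17 March 2029), so Wyntara Province is on daylight time, UTC+07:00.
09:15 UTC + 7h = 16:15 Wyntara Province.

16:15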